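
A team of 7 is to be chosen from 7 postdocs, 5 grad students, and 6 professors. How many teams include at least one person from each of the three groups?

28987

Total 7-person selections from all 18: C(18,7) = 31824.
Selections missing a whole group: no postdocs → C(11,7) = 330; no grad students → C(13,7) = 1716; no professors → C(12,7) = 792.
Add back selections omitting two groups (i.e. drawn from a single group): C(7,7) + C(5,7) + C(6,7) = 1.
By inclusion–exclusion: 31824 − 2838 + 1 = 28987.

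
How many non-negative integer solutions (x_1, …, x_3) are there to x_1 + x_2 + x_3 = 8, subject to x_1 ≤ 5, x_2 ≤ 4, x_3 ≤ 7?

28

By stars and bars, unrestricted non-negative solutions to x_1+…+x_3 = 8 number C(8+2,2) = 45.
Subtract solutions that violate a single cap (substitute x_i' = x_i − (cap_i+1)): x_1 ≥ 6 gives C(4,2) = 6; x_2 ≥ 5 gives C(5,2) = 10; x_3 ≥ 8 gives C(2,2) = 1. Together 17.
No two caps can be exceeded simultaneously, so the pair terms are all 0.
By inclusion–exclusion the count is 45 − 17 + 0 = 28.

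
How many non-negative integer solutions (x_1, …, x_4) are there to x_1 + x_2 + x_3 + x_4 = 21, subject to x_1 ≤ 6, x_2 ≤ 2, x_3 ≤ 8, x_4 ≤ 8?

19

By stars and bars, unrestricted non-negative solutions to x_1+…+x_4 = 21 number C(21+3,3) = 2024.
Subtract solutions that violate a single cap (substitute x_i' = x_i − (cap_i+1)): x_1 ≥ 7 gives C(17,3) = 680; x_2 ≥ 3 gives C(21,3) = 1330; x_3 ≥ 9 gives C(15,3) = 455; x_4 ≥ 9 gives C(15,3) = 455. Together 2920.
Add back pairs where two caps are both exceeded: 364 + 56 + 56 + 220 + 220 + 20 = 936.
Subtract triples: 10 + 10 + 0 + 1 = 21.
By inclusion–exclusion the count is 2024 − 2920 + 936 − 21 = 19.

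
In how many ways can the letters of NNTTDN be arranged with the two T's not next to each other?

There are 6!/(3!·2!) = 60 arrangements of NNTTDN in total.
Arrangements with the T's together: treat TT as one letter, giving (5)!/(3!) = 20.
Subtracting, 60 − 20 = 40 arrangements keep the T's apart.

40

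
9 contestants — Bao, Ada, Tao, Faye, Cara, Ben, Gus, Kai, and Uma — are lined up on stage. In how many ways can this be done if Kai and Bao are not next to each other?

282240

There are 9! = 362880 arrangements in all. If Kai and Bao are adjacent, merging them into one block gives 2·(8)! = 80640 arrangements.
So 362880 − 80640 = 282240 arrangements keep them apart.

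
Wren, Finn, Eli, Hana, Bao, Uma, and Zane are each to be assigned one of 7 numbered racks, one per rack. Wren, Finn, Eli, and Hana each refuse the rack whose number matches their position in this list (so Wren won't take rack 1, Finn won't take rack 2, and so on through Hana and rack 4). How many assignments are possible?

2790

Let Aᵢ (for 1 ≤ i ≤ 4) be the placements that put person i in their forbidden rack. Any j of these fix j positions, leaving (7−j)! ways to fill the rest, and there are C(4,j) ways to pick which j.
By inclusion–exclusion, the number of valid placements is Σ_{j=0}^{4} (−1)^j C(4,j)·(7−j)!.
Computing: 5040 − 2880 + 720 − 96 + 6 = 2790.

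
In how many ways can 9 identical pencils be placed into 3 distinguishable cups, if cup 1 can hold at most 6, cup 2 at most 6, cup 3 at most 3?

By stars and bars, unrestricted non-negative solutions to x_1+…+x_3 = 9 number C(9+2,2) = 55.
Subtract solutions that violate a single cap (substitute x_i' = x_i − (cap_i+1)): x_1 ≥ 7 gives C(4,2) = 6; x_2 ≥ 7 gives C(4,2) = 6; x_3 ≥ 4 gives C(7,2) = 21. Together 33.
No two caps can be exceeded simultaneously, so the pair terms are all 0.
By inclusion–exclusion the count is 55 − 33 + 0 = 22.

22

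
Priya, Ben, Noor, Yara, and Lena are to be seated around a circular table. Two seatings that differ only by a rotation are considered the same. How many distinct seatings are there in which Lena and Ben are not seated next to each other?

Without the restriction there are (4)! = 24 seatings.
Seatings with Lena beside Ben: treat them as a block with 2 internal orders, giving 2 × (3)! = 12.
Subtracting, 24 − 12 = 12.

12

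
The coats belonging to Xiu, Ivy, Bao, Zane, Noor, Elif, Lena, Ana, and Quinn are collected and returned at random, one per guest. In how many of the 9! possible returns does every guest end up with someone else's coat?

133496

Let Aᵢ be the assignments in which guest i gets their own coat. We want the size of the complement of A₁∪…∪A_9.
By inclusion–exclusion this is Σ_{j=0}^{9} (−1)^j C(9,j)·(9−j)!.
Computing: 362880 − 362880 + 181440 − 60480 + 15120 − 3024 + 504 − 72 + 9 − 1 = 133496.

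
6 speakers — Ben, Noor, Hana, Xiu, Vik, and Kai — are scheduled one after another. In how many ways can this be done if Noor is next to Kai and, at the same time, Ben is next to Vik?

96

Treat {Noor,Kai} as one block (2 orders) and {Ben,Vik} as another (2 orders).
That leaves 4 units to arrange: 2 × 2 × 4! = 4 × 24 = 96.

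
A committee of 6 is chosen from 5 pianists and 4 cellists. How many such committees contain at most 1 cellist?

Split by how many cellists are chosen (0 through 1).
Sum: C(4,0)·C(5,6) + C(4,1)·C(5,5) = 0 + 4 = 4.

4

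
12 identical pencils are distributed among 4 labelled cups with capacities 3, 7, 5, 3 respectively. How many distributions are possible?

63

Without the upper bounds there are C(15,3) = 455 ways to split 12 among 4 cups.
Subtract solutions that violate a single cap (substitute x_i' = x_i − (cap_i+1)): x_1 ≥ 4 gives C(11,3) = 165; x_2 ≥ 8 gives C(7,3) = 35; x_3 ≥ 6 gives C(9,3) = 84; x_4 ≥ 4 gives C(11,3) = 165. Together 449.
Add back pairs where two caps are both exceeded: 1 + 10 + 35 + 0 + 1 + 10 = 57.
By inclusion–exclusion the count is 455 − 449 + 57 = 63.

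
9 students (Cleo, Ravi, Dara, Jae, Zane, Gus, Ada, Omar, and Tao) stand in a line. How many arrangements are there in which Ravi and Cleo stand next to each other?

80640

Glue Ravi and Cleo into one block (2 internal orders), leaving 8 units to arrange in a row.
That gives 2 × 8! = 2 × 40320 = 80640.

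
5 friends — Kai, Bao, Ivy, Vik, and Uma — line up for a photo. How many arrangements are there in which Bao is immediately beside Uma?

48

Glue Bao and Uma into one block (2 internal orders), leaving 4 units to arrange in a row.
That gives 2 × 4! = 2 × 24 = 48.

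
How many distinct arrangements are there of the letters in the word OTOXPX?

Letter multiplicities in OTOXPX: O×2, P×1, T×1, X×2.
The number of distinct arrangements is 6!/(2!·2!) = 720/4 = 180.

180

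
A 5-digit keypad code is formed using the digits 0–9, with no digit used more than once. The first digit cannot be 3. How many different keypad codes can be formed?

The first digit has 10−1 = 9 choices (anything except 3).
The remaining 4 digits are filled from the other 9 symbols without repetition: 9 × 8 × 7 × 6 = 3024.
Total: 9 × 3024 = 27216.

27216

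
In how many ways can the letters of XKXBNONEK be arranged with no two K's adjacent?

Total arrangements of XKXBNONEK: 9!/(2!·2!·2!) = 45360.
If the two K's are adjacent, glue them into one block, leaving 8 items to arrange: (8)!/(2!·2!) = 10080 ways.
Subtracting, 45360 − 10080 = 35280 arrangements keep the K's apart.

35280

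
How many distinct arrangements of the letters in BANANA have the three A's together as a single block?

12

Treat the 3 copies of A as a single block. The multiset to arrange is then {AAA, B, N, N}, 4 items in all.
That gives (4)!/(2!) = 12 arrangements.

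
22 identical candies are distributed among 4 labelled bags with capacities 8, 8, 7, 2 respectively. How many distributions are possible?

Without the upper bounds there are C(25,3) = 2300 ways to split 22 among 4 bags.
Subtract solutions that violate a single cap (substitute x_i' = x_i − (cap_i+1)): x_1 ≥ 9 gives C(16,3) = 560; x_2 ≥ 9 gives C(16,3) = 560; x_3 ≥ 8 gives C(17,3) = 680; x_4 ≥ 3 gives C(22,3) = 1540. Together 3340.
Add back pairs where two caps are both exceeded: 35 + 56 + 286 + 56 + 286 + 364 = 1083.
Subtract triples: 0 + 4 + 10 + 10 = 24.
By inclusion–exclusion the count is 2300 − 3340 + 1083 − 24 = 19.

19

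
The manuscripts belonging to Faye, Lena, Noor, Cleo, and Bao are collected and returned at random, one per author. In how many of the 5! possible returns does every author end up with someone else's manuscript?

This is the derangement count D_5: permutations of 5 items with no fixed point.
By inclusion–exclusion this is Σ_{j=0}^{5} (−1)^j C(5,j)·(5−j)!.
Computing: 120 − 120 + 60 − 20 + 5 − 1 = 44.

44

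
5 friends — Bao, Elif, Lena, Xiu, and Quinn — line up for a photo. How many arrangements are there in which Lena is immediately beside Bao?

Glue Lena and Bao into one block (2 internal orders), leaving 4 units to arrange in a row.
So the count is 2·(4)! = 48.

48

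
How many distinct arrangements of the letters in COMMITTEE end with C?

5040

Fix C in the last position and arrange the remaining 8 letters.
Those 8 letters have E appearing twice, M appearing twice, and T appearing twice, giving (8)!/(2!·2!·2!) = 5040.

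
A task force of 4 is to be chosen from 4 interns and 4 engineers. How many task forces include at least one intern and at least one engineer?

68

With no constraint there are C(8,4) = 70 possible selections.
Subtract selections that omit an entire group: no interns → C(4,4) = 1; no engineers → C(4,4) = 1.
Both groups omitted at once is impossible, so 70 − 2 = 68.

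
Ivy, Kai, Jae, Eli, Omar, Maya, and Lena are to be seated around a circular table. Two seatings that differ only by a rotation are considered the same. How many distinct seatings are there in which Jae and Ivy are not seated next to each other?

480

Without the restriction there are (6)! = 720 seatings.
Those with Jae next to Ivy: fuse the pair into one unit and seat 6 units around a circle — 2·(5)! = 240.
Subtracting, 720 − 240 = 480.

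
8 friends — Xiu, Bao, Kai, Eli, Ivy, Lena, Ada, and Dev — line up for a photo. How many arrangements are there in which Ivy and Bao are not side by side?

30240

There are 8! = 40320 arrangements in all. If Ivy and Bao are adjacent, merging them into one block gives 2·(7)! = 10080 arrangements.
Complementary counting: 40320 − 10080 = 30240.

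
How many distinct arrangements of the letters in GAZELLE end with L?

Fix L in the last position and arrange the remaining 6 letters.
Those 6 letters have E appearing twice, giving (6)!/(2!) = 360.

360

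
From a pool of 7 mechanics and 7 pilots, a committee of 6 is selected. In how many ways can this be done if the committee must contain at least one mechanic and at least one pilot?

2989

With no constraint there are C(14,6) = 3003 possible selections.
Subtract selections that omit an entire group: no mechanics → C(7,6) = 7; no pilots → C(7,6) = 7.
Both groups omitted at once is impossible, so 3003 − 14 = 2989.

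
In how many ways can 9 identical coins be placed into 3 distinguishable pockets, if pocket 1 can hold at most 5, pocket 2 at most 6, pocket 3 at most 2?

12

By stars and bars, unrestricted non-negative solutions to x_1+…+x_3 = 9 number C(9+2,2) = 55.
Subtract solutions that violate a single cap (substitute x_i' = x_i − (cap_i+1)): x_1 ≥ 6 gives C(5,2) = 10; x_2 ≥ 7 gives C(4,2) = 6; x_3 ≥ 3 gives C(8,2) = 28. Together 44.
Add back pairs where two caps are both exceeded: 0 + 1 + 0 = 1.
By inclusion–exclusion the count is 55 − 44 + 1 = 12.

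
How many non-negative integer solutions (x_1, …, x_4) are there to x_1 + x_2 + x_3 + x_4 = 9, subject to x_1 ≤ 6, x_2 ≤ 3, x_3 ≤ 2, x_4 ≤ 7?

76

By stars and bars, unrestricted non-negative solutions to x_1+…+x_4 = 9 number C(9+3,3) = 220.
Subtract solutions that violate a single cap (substitute x_i' = x_i − (cap_i+1)): x_1 ≥ 7 gives C(5,3) = 10; x_2 ≥ 4 gives C(8,3) = 56; x_3 ≥ 3 gives C(9,3) = 84; x_4 ≥ 8 gives C(4,3) = 4. Together 154.
Add back pairs where two caps are both exceeded: 0 + 0 + 0 + 10 + 0 + 0 = 10.
By inclusion–exclusion the count is 220 − 154 + 10 = 76.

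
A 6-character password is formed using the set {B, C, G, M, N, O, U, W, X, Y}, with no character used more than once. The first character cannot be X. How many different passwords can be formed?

The first character has 10−1 = 9 choices (anything except X).
The remaining 5 characters are filled from the other 9 symbols without repetition: 9 × 8 × 7 × 6 × 5 = 15120.
Total: 9 × 15120 = 136080.

136080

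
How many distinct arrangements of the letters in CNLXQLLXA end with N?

3360

Fix N in the last position and arrange the remaining 8 letters.
Those 8 letters have L appearing 3 times and X appearing twice, giving (8)!/(3!·2!) = 3360.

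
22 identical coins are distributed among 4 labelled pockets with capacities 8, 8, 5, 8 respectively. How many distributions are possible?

Without the upper bounds there are C(25,3) = 2300 ways to split 22 among 4 pockets.
Subtract solutions that violate a single cap (substitute x_i' = x_i − (cap_i+1)): x_1 ≥ 9 gives C(16,3) = 560; x_2 ≥ 9 gives C(16,3) = 560; x_3 ≥ 6 gives C(19,3) = 969; x_4 ≥ 9 gives C(16,3) = 560. Together 2649.
Add back pairs where two caps are both exceeded: 35 + 120 + 35 + 120 + 35 + 120 = 465.
By inclusion–exclusion the count is 2300 − 2649 + 465 = 116.

116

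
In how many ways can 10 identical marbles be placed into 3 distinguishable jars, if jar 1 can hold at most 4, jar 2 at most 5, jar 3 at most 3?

6

By stars and bars, unrestricted non-negative solutions to x_1+…+x_3 = 10 number C(10+2,2) = 66.
Subtract solutions that violate a single cap (substitute x_i' = x_i − (cap_i+1)): x_1 ≥ 5 gives C(7,2) = 21; x_2 ≥ 6 gives C(6,2) = 15; x_3 ≥ 4 gives C(8,2) = 28. Together 64.
Add back pairs where two caps are both exceeded: 0 + 3 + 1 = 4.
By inclusion–exclusion the count is 66 − 64 + 4 = 6.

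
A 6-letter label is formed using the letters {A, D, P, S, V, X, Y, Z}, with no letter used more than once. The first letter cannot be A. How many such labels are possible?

17640

The first letter has 8−1 = 7 choices (anything except A).
The remaining 5 letters are filled from the other 7 symbols without repetition: 7 × 6 × 5 × 4 × 3 = 2520.
Total: 7 × 2520 = 17640.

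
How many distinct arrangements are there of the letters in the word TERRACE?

The 7 letters of TERRACE have repeats: E appearing twice and R appearing twice.
So there are 7! / (2!·2!) = 1260 distinguishable arrangements.

1260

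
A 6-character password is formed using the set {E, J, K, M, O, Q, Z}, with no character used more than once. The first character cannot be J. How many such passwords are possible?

4320

The first character has 7−1 = 6 choices (anything except J).
The remaining 5 characters are filled from the other 6 symbols without repetition: 6 × 5 × 4 × 3 × 2 = 720.
Total: 6 × 720 = 4320.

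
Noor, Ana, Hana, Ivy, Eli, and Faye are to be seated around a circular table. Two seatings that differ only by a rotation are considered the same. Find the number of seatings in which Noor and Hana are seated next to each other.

48

Treat {Noor, Hana} as one unit (2 internal orders) and seat the resulting 5 units around the table: (4)! circular arrangements.
So 2 × (4)! = 2 × 24 = 48.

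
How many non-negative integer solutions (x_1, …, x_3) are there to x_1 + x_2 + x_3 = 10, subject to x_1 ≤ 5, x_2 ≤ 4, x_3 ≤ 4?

Without the upper bounds there are C(12,2) = 66 ways to split 10 among 3 variables.
Subtract solutions that violate a single cap (substitute x_i' = x_i − (cap_i+1)): x_1 ≥ 6 gives C(6,2) = 15; x_2 ≥ 5 gives C(7,2) = 21; x_3 ≥ 5 gives C(7,2) = 21. Together 57.
Add back pairs where two caps are both exceeded: 0 + 0 + 1 = 1.
By inclusion–exclusion the count is 66 − 57 + 1 = 10.

10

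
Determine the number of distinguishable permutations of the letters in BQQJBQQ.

Letter multiplicities in BQQJBQQ: B×2, J×1, Q×4.
Dividing 7! = 5040 by 4!·2! = 48 for the repeated letters gives 105.

105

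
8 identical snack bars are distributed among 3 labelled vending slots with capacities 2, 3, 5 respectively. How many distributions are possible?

By stars and bars, unrestricted non-negative solutions to x_1+…+x_3 = 8 number C(8+2,2) = 45.
Subtract solutions that violate a single cap (substitute x_i' = x_i − (cap_i+1)): x_1 ≥ 3 gives C(7,2) = 21; x_2 ≥ 4 gives C(6,2) = 15; x_3 ≥ 6 gives C(4,2) = 6. Together 42.
Add back pairs where two caps are both exceeded: 3 + 0 + 0 = 3.
By inclusion–exclusion the count is 45 − 42 + 3 = 6.

6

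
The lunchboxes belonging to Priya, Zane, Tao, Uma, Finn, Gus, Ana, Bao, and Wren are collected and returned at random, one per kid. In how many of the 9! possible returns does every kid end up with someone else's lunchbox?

133496

Count assignments avoiding every fixed point. For any j of the 9 kids fixed to their own lunchbox, the other 9−j can be arranged in (9−j)! ways.
By inclusion–exclusion this is Σ_{j=0}^{9} (−1)^j C(9,j)·(9−j)!.
Computing: 362880 − 362880 + 181440 − 60480 + 15120 − 3024 + 504 − 72 + 9 − 1 = 133496.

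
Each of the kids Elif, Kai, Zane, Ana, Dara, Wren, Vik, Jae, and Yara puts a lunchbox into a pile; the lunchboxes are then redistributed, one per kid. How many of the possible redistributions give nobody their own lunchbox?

Count assignments avoiding every fixed point. For any j of the 9 kids fixed to their own lunchbox, the other 9−j can be arranged in (9−j)! ways.
By inclusion–exclusion this is Σ_{j=0}^{9} (−1)^j C(9,j)·(9−j)!.
Computing: 362880 − 362880 + 181440 − 60480 + 15120 − 3024 + 504 − 72 + 9 − 1 = 133496.

133496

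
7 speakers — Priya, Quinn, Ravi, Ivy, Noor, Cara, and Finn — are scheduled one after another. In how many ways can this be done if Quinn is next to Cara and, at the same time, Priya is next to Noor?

Treat {Quinn,Cara} as one block (2 orders) and {Priya,Noor} as another (2 orders).
That leaves 5 units to arrange: 2 × 2 × 5! = 4 × 120 = 480.

480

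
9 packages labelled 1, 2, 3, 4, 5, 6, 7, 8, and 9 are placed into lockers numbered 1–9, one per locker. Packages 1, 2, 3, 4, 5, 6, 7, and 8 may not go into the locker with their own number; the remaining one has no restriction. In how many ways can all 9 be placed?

Let Aᵢ (for 1 ≤ i ≤ 8) be the placements that put package i in its forbidden locker. Any j of these fix j positions, leaving (9−j)! ways to fill the rest, and there are C(8,j) ways to pick which j.
By inclusion–exclusion, the number of valid placements is Σ_{j=0}^{8} (−1)^j C(8,j)·(9−j)!.
Computing: 362880 − 322560 + 141120 − 40320 + 8400 − 1344 + 168 − 16 + 1 = 148329.

148329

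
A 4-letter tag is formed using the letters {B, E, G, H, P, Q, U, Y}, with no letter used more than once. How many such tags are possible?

1680

This is a permutation of 4 out of 8: P(8,4) = 8!/4!.
That product is 8 × 7 × 6 × 5 = 1680.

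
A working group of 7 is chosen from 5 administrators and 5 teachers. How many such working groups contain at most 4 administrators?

110

Split by how many administrators are chosen (0 through 4).
Sum: C(5,0)·C(5,7) + C(5,1)·C(5,6) + C(5,2)·C(5,5) + C(5,3)·C(5,4) + C(5,4)·C(5,3) = 0 + 0 + 10 + 50 + 50 = 110.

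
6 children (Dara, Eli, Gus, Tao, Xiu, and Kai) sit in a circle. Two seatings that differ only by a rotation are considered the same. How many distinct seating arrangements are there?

Seat Dara anywhere (absorbing the rotational symmetry), then permute the other 5: (5)! = 120.

120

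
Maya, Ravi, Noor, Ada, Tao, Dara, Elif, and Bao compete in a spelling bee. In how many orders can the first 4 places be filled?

1680

This is an ordered selection of 4 from 8: P(8,4).
That gives 8 × 7 × 6 × 5 = 1680.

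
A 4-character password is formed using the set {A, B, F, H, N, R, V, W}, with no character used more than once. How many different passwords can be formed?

Choose and order 4 of the 8 symbols: the first character has 8 options, the next 7, then 6, 5.
That product is 8 × 7 × 6 × 5 = 1680.

1680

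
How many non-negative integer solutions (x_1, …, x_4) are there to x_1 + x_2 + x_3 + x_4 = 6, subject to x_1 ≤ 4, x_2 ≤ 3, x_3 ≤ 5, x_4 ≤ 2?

By stars and bars, unrestricted non-negative solutions to x_1+…+x_4 = 6 number C(6+3,3) = 84.
Subtract solutions that violate a single cap (substitute x_i' = x_i − (cap_i+1)): x_1 ≥ 5 gives C(4,3) = 4; x_2 ≥ 4 gives C(5,3) = 10; x_3 ≥ 6 gives C(3,3) = 1; x_4 ≥ 3 gives C(6,3) = 20. Together 35.
No two caps can be exceeded simultaneously, so the pair terms are all 0.
By inclusion–exclusion the count is 84 − 35 + 0 = 49.

49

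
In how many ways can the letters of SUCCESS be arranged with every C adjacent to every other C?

120

Treat the 2 copies of C as a single block. The multiset to arrange is then {CC, E, S, S, S, U}, 6 items in all.
That gives (6)!/(3!) = 120 arrangements.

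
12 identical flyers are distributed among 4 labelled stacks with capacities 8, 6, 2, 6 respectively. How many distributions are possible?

124

Without the upper bounds there are C(15,3) = 455 ways to split 12 among 4 stacks.
Subtract solutions that violate a single cap (substitute x_i' = x_i − (cap_i+1)): x_1 ≥ 9 gives C(6,3) = 20; x_2 ≥ 7 gives C(8,3) = 56; x_3 ≥ 3 gives C(12,3) = 220; x_4 ≥ 7 gives C(8,3) = 56. Together 352.
Add back pairs where two caps are both exceeded: 0 + 1 + 0 + 10 + 0 + 10 = 21.
By inclusion–exclusion the count is 455 − 352 + 21 = 124.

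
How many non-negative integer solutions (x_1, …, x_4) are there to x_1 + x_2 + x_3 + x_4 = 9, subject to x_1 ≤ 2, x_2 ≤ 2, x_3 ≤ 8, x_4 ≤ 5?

Without the upper bounds there are C(12,3) = 220 ways to split 9 among 4 variables.
Subtract solutions that violate a single cap (substitute x_i' = x_i − (cap_i+1)): x_1 ≥ 3 gives C(9,3) = 84; x_2 ≥ 3 gives C(9,3) = 84; x_3 ≥ 9 gives C(3,3) = 1; x_4 ≥ 6 gives C(6,3) = 20. Together 189.
Add back pairs where two caps are both exceeded: 20 + 0 + 1 + 0 + 1 + 0 = 22.
By inclusion–exclusion the count is 220 − 189 + 22 = 53.

53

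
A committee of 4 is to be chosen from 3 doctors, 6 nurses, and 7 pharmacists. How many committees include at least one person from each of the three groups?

With no constraint there are C(16,4) = 1820 possible selections.
Subtract selections that omit an entire group: no doctors → C(13,4) = 715; no nurses → C(10,4) = 210; no pharmacists → C(9,4) = 126.
Add back selections omitting two groups (i.e. drawn from a single group): C(3,4) + C(6,4) + C(7,4) = 50.
By inclusion–exclusion: 1820 − 1051 + 50 = 819.

819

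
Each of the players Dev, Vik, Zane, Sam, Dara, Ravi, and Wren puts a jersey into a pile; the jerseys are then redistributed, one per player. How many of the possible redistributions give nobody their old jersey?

1854

This is the derangement count D_7: permutations of 7 items with no fixed point.
By inclusion–exclusion this is Σ_{j=0}^{7} (−1)^j C(7,j)·(7−j)!.
Computing: 5040 − 5040 + 2520 − 840 + 210 − 42 + 7 − 1 = 1854.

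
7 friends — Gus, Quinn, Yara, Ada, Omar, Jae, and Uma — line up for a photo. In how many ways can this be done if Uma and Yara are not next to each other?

Of the 7! = 5040 arrangements, those with Uma and Yara adjacent number 2 × 6! = 1440 (treat the pair as a block with 2 internal orders).
So 5040 − 1440 = 3600 arrangements keep them apart.

3600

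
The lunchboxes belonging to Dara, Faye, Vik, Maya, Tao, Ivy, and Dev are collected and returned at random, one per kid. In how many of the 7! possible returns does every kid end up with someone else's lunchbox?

1854

Count assignments avoiding every fixed point. For any j of the 7 kids fixed to their own lunchbox, the other 7−j can be arranged in (7−j)! ways.
By inclusion–exclusion this is Σ_{j=0}^{7} (−1)^j C(7,j)·(7−j)!.
Computing: 5040 − 5040 + 2520 − 840 + 210 − 42 + 7 − 1 = 1854.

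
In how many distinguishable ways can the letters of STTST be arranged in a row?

10

STTST has 5 letters with S appearing twice and T appearing 3 times.
The number of distinct arrangements is 5!/(3!·2!) = 120/12 = 10.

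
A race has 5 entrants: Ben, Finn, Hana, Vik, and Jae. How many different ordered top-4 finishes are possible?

120

This is an ordered selection of 4 from 5: P(5,4).
That gives 5 × 4 × 3 × 2 = 120.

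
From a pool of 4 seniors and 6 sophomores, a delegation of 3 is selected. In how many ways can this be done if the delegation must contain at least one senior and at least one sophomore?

96

Total 3-person selections from all 10: C(10,3) = 120.
Selections missing a whole group: no seniors → C(6,3) = 20; no sophomores → C(4,3) = 4.
Both groups omitted at once is impossible, so 120 − 24 = 96.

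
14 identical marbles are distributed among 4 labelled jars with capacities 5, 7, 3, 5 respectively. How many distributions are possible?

72

Without the upper bounds there are C(17,3) = 680 ways to split 14 among 4 jars.
Subtract solutions that violate a single cap (substitute x_i' = x_i − (cap_i+1)): x_1 ≥ 6 gives C(11,3) = 165; x_2 ≥ 8 gives C(9,3) = 84; x_3 ≥ 4 gives C(13,3) = 286; x_4 ≥ 6 gives C(11,3) = 165. Together 700.
Add back pairs where two caps are both exceeded: 1 + 35 + 10 + 10 + 1 + 35 = 92.
By inclusion–exclusion the count is 680 − 700 + 92 = 72.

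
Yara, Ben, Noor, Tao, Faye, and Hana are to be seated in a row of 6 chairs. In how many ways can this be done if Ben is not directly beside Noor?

480

There are 6! = 720 arrangements in all. If Ben and Noor are adjacent, merging them into one block gives 2·(5)! = 240 arrangements.
Complementary counting: 720 − 240 = 480.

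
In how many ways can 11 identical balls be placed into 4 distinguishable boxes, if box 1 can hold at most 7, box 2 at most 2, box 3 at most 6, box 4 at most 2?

Ignoring the caps, the number of non-negative solutions to x_1+…+x_4 = 11 is C(14,3) = 364.
Subtract solutions that violate a single cap (substitute x_i' = x_i − (cap_i+1)): x_1 ≥ 8 gives C(6,3) = 20; x_2 ≥ 3 gives C(11,3) = 165; x_3 ≥ 7 gives C(7,3) = 35; x_4 ≥ 3 gives C(11,3) = 165. Together 385.
Add back pairs where two caps are both exceeded: 1 + 0 + 1 + 4 + 56 + 4 = 66.
By inclusion–exclusion the count is 364 − 385 + 66 = 45.

45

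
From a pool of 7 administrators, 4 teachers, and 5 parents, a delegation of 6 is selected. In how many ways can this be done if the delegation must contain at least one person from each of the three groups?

6545

Unrestricted: C(16,6) = 8008 ways to pick any 6 of the 16.
Selections missing a whole group: no administrators → C(9,6) = 84; no teachers → C(12,6) = 924; no parents → C(11,6) = 462.
Add back selections omitting two groups (i.e. drawn from a single group): C(7,6) + C(4,6) + C(5,6) = 7.
By inclusion–exclusion: 8008 − 1470 + 7 = 6545.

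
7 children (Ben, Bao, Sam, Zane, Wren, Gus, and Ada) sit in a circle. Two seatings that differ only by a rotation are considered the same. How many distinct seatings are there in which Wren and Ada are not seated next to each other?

Without the restriction there are (6)! = 720 seatings.
Seatings with Wren beside Ada: treat them as a block with 2 internal orders, giving 2 × (5)! = 240.
Subtracting, 720 − 240 = 480.

480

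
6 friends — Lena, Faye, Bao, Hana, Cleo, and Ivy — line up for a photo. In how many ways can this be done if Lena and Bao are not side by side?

480

There are 6! = 720 arrangements in all. If Lena and Bao are adjacent, merging them into one block gives 2·(5)! = 240 arrangements.
Complementary counting: 720 − 240 = 480.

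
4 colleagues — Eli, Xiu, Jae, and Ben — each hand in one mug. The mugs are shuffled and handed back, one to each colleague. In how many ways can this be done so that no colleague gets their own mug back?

Let Aᵢ be the assignments in which colleague i gets their own mug. We want the size of the complement of A₁∪…∪A_4.
By inclusion–exclusion this is Σ_{j=0}^{4} (−1)^j C(4,j)·(4−j)!.
Computing: 24 − 24 + 12 − 4 + 1 = 9.

9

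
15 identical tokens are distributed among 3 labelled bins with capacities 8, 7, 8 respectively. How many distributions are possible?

44

Ignoring the caps, the number of non-negative solutions to x_1+…+x_3 = 15 is C(17,2) = 136.
Subtract solutions that violate a single cap (substitute x_i' = x_i − (cap_i+1)): x_1 ≥ 9 gives C(8,2) = 28; x_2 ≥ 8 gives C(9,2) = 36; x_3 ≥ 9 gives C(8,2) = 28. Together 92.
No two caps can be exceeded simultaneously, so the pair terms are all 0.
By inclusion–exclusion the count is 136 − 92 + 0 = 44.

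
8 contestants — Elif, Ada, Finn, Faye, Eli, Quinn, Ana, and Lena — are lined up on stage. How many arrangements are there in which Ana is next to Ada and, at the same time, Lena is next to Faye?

Treat {Ana,Ada} as one block (2 orders) and {Lena,Faye} as another (2 orders).
That leaves 6 units to arrange: 2 × 2 × 6! = 4 × 720 = 2880.

2880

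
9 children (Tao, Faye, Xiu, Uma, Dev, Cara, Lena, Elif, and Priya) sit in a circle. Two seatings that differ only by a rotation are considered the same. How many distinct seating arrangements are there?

40320

Seat Tao anywhere (absorbing the rotational symmetry), then permute the other 8: (8)! = 40320.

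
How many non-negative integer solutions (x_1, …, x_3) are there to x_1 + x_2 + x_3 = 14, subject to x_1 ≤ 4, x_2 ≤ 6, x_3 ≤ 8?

By stars and bars, unrestricted non-negative solutions to x_1+…+x_3 = 14 number C(14+2,2) = 120.
Subtract solutions that violate a single cap (substitute x_i' = x_i − (cap_i+1)): x_1 ≥ 5 gives C(11,2) = 55; x_2 ≥ 7 gives C(9,2) = 36; x_3 ≥ 9 gives C(7,2) = 21. Together 112.
Add back pairs where two caps are both exceeded: 6 + 1 + 0 = 7.
By inclusion–exclusion the count is 120 − 112 + 7 = 15.

15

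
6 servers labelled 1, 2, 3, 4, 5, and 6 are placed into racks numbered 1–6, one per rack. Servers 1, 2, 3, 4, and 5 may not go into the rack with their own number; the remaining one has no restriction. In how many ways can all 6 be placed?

309

Let Aᵢ (for 1 ≤ i ≤ 5) be the placements that put server i in its forbidden rack. Any j of these fix j positions, leaving (6−j)! ways to fill the rest, and there are C(5,j) ways to pick which j.
By inclusion–exclusion, the number of valid placements is Σ_{j=0}^{5} (−1)^j C(5,j)·(6−j)!.
Computing: 720 − 600 + 240 − 60 + 10 − 1 = 309.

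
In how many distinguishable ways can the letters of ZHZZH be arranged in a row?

10

The 5 letters of ZHZZH have repeats: H appearing twice and Z appearing 3 times.
So there are 5! / (3!·2!) = 10 distinguishable arrangements.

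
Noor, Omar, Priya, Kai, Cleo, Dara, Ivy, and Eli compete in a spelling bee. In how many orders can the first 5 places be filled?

6720

There are 8 choices for 1st place, 7 for 2nd, and so on down to 4 for position 5.
That gives 8 × 7 × 6 × 5 × 4 = 6720.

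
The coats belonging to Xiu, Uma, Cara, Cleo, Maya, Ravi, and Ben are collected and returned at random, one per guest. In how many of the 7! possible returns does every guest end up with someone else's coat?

Count assignments avoiding every fixed point. For any j of the 7 guests fixed to their own coat, the other 7−j can be arranged in (7−j)! ways.
By inclusion–exclusion this is Σ_{j=0}^{7} (−1)^j C(7,j)·(7−j)!.
Computing: 5040 − 5040 + 2520 − 840 + 210 − 42 + 7 − 1 = 1854.

1854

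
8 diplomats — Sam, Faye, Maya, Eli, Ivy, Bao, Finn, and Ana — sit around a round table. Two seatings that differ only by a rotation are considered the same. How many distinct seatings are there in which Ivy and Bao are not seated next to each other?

3600

Without the restriction there are (7)! = 5040 seatings.
Seatings with Ivy beside Bao: treat them as a block with 2 internal orders, giving 2 × (6)! = 1440.
Subtracting, 5040 − 1440 = 3600.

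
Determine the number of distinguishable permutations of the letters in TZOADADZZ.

Letter multiplicities in TZOADADZZ: A×2, D×2, O×1, T×1, Z×3.
So there are 9! / (3!·2!·2!) = 15120 distinguishable arrangements.

15120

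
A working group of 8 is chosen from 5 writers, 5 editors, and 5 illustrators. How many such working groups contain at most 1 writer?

Split by how many writers are chosen (0 through 1).
Sum: C(5,0)·C(10,8) + C(5,1)·C(10,7) = 45 + 600 = 645.

645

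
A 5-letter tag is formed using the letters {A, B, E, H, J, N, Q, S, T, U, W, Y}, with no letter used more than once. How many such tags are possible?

95040

With no repetition, fill the 5 letters in order: 12 choices, then 11, down to 8.
12 × 11 × 10 × 9 × 8 = 95040.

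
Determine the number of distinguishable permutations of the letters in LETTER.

180

Letter multiplicities in LETTER: E×2, L×1, R×1, T×2.
So there are 6! / (2!·2!) = 180 distinguishable arrangements.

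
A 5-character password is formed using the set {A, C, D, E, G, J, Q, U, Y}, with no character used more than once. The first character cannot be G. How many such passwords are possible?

The first character has 9−1 = 8 choices (anything except G).
The remaining 4 characters are filled from the other 8 symbols without repetition: 8 × 7 × 6 × 5 = 1680.
Total: 8 × 1680 = 13440.

13440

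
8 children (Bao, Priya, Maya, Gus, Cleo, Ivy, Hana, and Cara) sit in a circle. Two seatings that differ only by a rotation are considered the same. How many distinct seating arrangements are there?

Seat Bao anywhere (absorbing the rotational symmetry), then permute the other 7: (7)! = 5040.

5040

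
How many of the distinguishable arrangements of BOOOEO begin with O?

With the first slot taken by O, it remains to arrange the other 5 letters (BOOEO).
Those 5 letters have O appearing 3 times, giving (5)!/(3!) = 20.

20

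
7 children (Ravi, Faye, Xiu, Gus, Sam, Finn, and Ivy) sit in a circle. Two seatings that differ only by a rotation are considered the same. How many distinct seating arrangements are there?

Fix one person's seat to break rotational symmetry; the remaining 6 people can be arranged in (6)! = 720 ways.

720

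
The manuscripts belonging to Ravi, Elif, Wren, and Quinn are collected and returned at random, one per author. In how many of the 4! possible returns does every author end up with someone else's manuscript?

9

Let Aᵢ be the assignments in which author i gets their own manuscript. We want the size of the complement of A₁∪…∪A_4.
By inclusion–exclusion this is Σ_{j=0}^{4} (−1)^j C(4,j)·(4−j)!.
Computing: 24 − 24 + 12 − 4 + 1 = 9.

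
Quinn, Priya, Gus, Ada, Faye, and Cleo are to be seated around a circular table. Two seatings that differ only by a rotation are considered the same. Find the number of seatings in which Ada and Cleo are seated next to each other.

Glue Ada and Cleo into a block (2 internal orders). Seating 5 units around a circle gives (4)! arrangements.
So 2 × (4)! = 2 × 24 = 48.

48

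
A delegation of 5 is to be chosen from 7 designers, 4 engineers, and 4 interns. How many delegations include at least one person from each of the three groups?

Total 5-person selections from all 15: C(15,5) = 3003.
Subtract selections that omit an entire group: no designers → C(8,5) = 56; no engineers → C(11,5) = 462; no interns → C(11,5) = 462.
Add back selections omitting two groups (i.e. drawn from a single group): C(7,5) + C(4,5) + C(4,5) = 21.
By inclusion–exclusion: 3003 − 980 + 21 = 2044.

2044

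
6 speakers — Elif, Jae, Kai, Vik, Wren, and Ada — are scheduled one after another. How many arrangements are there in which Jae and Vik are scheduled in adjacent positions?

240

Glue Jae and Vik into one block (2 internal orders), leaving 5 units to arrange in a row.
That gives 2 × 5! = 2 × 120 = 240.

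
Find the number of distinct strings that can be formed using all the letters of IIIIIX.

IIIIIX has 6 letters with I appearing 5 times.
So there are 6! / (5!) = 6 distinguishable arrangements.

6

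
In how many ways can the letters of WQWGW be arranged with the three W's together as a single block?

Treat the 3 copies of W as a single block. The multiset to arrange is then {WWW, G, Q}, 3 items in all.
All 3 items are distinct, so there are (3)! = 6 arrangements.

6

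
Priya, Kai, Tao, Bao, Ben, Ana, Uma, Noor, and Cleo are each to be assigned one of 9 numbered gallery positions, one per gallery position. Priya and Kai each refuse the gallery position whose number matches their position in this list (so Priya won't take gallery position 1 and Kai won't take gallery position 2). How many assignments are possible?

287280

Let Aᵢ (for i ∈ {1, 2}) be the placements that put person i in their forbidden gallery position. Any j of these fix j positions, leaving (9−j)! ways to fill the rest, and there are C(2,j) ways to pick which j.
By inclusion–exclusion, the number of valid placements is Σ_{j=0}^{2} (−1)^j C(2,j)·(9−j)!.
Computing: 362880 − 80640 + 5040 = 287280.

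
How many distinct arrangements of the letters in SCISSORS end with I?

210

Fix I in the last position and arrange the remaining 7 letters.
Those 7 letters have S appearing 4 times, giving (7)!/(4!) = 210.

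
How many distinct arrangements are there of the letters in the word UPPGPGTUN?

15120

The 9 letters of UPPGPGTUN have repeats: G appearing twice, P appearing 3 times, and U appearing twice.
Dividing 9! = 362880 by 3!·2!·2! = 24 for the repeated letters gives 15120.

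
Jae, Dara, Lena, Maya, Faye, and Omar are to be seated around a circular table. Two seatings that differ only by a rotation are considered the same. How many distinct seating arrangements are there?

Seat Jae anywhere (absorbing the rotational symmetry), then permute the other 5: (5)! = 120.

120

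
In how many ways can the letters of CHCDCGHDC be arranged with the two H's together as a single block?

840

Treat the 2 copies of H as a single block. The multiset to arrange is then {HH, C, C, C, C, D, D, G}, 8 items in all.
That gives (8)!/(4!·2!) = 840 arrangements.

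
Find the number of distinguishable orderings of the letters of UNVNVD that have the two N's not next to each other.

Total arrangements of UNVNVD: 6!/(2!·2!) = 180.
Arrangements with the N's together: treat NN as one letter, giving (5)!/(2!) = 60.
Subtracting, 180 − 60 = 120 arrangements keep the N's apart.

120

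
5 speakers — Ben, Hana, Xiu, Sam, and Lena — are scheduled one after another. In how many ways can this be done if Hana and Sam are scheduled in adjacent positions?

48

Treat {Hana, Sam} as a single unit. There are 4 units to order, and the pair itself can be ordered 2 ways.
That gives 2 × 4! = 2 × 24 = 48.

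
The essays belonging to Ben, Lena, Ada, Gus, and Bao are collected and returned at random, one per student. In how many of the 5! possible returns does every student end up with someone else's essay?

44

Count assignments avoiding every fixed point. For any j of the 5 students fixed to their own essay, the other 5−j can be arranged in (5−j)! ways.
By inclusion–exclusion this is Σ_{j=0}^{5} (−1)^j C(5,j)·(5−j)!.
Computing: 120 − 120 + 60 − 20 + 5 − 1 = 44.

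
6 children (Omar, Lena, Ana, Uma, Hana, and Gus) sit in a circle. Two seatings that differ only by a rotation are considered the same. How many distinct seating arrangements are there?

Seat Omar anywhere (absorbing the rotational symmetry), then permute the other 5: (5)! = 120.

120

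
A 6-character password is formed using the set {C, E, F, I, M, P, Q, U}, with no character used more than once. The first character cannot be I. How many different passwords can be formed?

17640

The first character has 8−1 = 7 choices (anything except I).
The remaining 5 characters are filled from the other 7 symbols without repetition: 7 × 6 × 5 × 4 × 3 = 2520.
Total: 7 × 2520 = 17640.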